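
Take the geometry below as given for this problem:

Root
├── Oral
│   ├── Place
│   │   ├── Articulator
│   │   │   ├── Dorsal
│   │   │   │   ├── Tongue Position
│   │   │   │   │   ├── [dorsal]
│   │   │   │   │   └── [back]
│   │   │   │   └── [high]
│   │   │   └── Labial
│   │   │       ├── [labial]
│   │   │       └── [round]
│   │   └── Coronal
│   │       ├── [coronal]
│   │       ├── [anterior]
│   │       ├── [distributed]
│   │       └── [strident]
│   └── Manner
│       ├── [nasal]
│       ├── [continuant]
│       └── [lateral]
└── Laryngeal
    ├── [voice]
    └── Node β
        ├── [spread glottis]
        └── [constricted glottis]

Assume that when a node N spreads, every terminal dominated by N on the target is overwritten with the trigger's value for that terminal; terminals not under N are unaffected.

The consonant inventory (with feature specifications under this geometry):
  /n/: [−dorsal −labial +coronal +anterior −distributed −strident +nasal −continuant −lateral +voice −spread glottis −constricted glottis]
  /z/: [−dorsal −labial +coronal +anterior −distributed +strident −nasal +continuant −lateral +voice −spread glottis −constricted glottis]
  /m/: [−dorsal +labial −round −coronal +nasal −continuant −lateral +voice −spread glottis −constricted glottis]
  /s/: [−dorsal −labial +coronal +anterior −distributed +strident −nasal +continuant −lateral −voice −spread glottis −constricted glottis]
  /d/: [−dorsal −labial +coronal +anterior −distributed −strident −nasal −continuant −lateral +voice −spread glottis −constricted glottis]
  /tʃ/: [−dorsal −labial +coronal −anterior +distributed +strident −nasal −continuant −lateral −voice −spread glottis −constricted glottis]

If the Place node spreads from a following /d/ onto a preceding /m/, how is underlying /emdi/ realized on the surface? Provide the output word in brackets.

Place immediately or transitively dominates [dorsal], [back], [high], [labial], [round], [coronal], [anterior], [distributed], [strident].
The target acquires /d/'s values for everything under Place — [−dorsal], [−labial], [+coronal], [+anterior], [−distributed], [−strident] — while keeping its own [nasal], [continuant], [lateral], ….
The resulting bundle matches /n/ in the inventory; substituting it for /m/ gives [endi].

[endi]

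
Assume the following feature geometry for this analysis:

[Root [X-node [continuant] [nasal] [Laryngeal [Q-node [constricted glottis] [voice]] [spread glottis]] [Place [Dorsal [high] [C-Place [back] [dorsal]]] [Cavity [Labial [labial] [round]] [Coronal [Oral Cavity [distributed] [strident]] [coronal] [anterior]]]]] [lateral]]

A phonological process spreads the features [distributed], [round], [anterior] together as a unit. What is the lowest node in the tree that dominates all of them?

Cavity

[distributed] is immediately dominated by Oral Cavity.
[round] is immediately dominated by Labial.
[anterior] is immediately dominated by Coronal.
The listed terminals split across distinct daughters of Cavity, so Cavity itself is the smallest node containing them all.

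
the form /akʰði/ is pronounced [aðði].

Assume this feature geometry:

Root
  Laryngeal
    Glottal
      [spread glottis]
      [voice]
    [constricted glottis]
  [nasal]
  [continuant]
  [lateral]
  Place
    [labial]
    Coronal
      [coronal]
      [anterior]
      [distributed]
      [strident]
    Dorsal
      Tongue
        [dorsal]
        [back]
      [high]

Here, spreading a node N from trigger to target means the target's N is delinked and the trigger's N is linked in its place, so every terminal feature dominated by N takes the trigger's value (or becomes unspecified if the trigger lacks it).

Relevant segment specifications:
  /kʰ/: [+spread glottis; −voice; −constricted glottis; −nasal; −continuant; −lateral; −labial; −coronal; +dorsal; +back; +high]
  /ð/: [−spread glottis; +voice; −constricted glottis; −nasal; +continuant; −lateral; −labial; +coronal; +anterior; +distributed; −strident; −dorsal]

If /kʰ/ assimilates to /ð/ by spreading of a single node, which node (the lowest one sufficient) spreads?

Root

Feature comparison: [voice], [spread glottis], [continuant], [coronal], [anterior], [distributed], [strident], [dorsal], [high], [back] differ between /kʰ/ and [ð]; the remaining terminals match.
The smallest constituent containing every changed terminal is Root — each of its daughters lacks at least one of the affected features.
Spreading Root from /ð/ overwrites each of those terminals with /ð/'s values, yielding exactly [ð].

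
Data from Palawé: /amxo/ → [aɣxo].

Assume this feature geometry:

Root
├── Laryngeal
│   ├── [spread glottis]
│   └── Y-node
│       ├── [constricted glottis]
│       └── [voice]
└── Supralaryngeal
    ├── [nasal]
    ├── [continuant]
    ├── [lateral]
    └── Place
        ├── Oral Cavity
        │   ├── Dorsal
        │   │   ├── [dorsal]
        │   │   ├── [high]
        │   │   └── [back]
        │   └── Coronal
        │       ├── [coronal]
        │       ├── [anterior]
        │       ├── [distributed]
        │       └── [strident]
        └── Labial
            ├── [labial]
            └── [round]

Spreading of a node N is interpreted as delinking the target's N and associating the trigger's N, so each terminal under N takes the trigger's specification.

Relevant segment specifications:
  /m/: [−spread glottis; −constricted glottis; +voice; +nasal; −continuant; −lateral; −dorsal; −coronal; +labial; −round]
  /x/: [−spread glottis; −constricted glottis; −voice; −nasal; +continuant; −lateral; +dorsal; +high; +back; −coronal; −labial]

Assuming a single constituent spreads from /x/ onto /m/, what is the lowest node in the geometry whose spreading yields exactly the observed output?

/m/ and [ɣ] differ in [nasal], [continuant], [labial], [round], [dorsal], [high], [back]; every other specified feature is identical.
The smallest constituent containing every changed terminal is Supralaryngeal — each of its daughters lacks at least one of the affected features.
Delinking /m/'s Supralaryngeal and associating /x/'s Supralaryngeal gives precisely the feature bundle of [ɣ].
[voice] — on which /x/ differs from /m/ — is unchanged, so Root cannot have spread; the constituent is no larger than Supralaryngeal.

Supralaryngeal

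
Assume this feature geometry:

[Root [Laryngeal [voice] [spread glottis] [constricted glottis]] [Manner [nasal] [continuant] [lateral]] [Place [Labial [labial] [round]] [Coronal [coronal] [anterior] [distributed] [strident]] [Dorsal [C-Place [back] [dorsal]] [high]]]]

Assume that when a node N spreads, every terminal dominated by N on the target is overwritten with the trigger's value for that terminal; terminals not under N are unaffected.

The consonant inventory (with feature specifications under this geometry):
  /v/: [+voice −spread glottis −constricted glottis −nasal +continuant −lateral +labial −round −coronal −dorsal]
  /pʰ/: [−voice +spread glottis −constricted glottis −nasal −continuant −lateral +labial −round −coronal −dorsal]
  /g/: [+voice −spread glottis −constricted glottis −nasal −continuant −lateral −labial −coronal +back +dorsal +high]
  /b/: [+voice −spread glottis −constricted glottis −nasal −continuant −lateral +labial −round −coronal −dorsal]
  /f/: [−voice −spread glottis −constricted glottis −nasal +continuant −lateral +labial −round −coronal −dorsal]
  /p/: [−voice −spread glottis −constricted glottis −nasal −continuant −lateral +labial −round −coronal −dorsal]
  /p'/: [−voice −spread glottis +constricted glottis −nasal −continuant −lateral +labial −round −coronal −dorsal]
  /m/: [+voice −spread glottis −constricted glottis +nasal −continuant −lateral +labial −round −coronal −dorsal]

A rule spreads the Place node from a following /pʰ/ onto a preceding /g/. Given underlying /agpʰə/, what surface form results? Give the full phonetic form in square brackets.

[abpʰə]

The Place node dominates the terminals [labial], [round], [coronal], [anterior], [distributed], [strident], [back], [dorsal], [high].
The target acquires /pʰ/'s values for everything under Place — [+labial], [−round], [−coronal], [−dorsal] — while keeping its own [voice], [spread glottis], [constricted glottis], ….
Among the inventory, only /b/ has exactly this specification, giving the surface form [abpʰə].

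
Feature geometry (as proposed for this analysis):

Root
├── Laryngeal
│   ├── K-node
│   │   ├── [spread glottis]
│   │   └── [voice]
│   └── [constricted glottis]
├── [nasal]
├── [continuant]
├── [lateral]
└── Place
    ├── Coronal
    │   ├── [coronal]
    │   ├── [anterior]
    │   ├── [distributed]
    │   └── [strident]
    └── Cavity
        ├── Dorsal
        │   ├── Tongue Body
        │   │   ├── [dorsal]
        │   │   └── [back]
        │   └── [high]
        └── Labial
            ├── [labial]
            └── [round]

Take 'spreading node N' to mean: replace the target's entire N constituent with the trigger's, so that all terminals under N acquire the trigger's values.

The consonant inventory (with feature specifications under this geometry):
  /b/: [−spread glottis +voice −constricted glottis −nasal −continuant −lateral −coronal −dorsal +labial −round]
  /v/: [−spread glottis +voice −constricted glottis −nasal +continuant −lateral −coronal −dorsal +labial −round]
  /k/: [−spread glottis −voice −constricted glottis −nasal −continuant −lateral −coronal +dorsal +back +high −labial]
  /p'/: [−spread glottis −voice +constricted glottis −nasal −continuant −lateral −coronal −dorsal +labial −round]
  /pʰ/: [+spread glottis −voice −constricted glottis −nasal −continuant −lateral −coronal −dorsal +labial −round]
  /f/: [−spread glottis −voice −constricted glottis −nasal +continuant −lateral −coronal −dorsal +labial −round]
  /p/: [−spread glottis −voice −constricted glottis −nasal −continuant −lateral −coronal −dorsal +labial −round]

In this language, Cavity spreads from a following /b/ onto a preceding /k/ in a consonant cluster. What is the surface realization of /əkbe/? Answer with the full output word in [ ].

[əpbe]

The Cavity node dominates the terminals [dorsal], [back], [high], [labial], [round].
The target acquires /b/'s values for everything under Cavity — [−dorsal], [+labial], [−round] — while keeping its own [spread glottis], [voice], [constricted glottis], ….
This feature bundle is that of [p], so /əkbe/ surfaces as [əpbe].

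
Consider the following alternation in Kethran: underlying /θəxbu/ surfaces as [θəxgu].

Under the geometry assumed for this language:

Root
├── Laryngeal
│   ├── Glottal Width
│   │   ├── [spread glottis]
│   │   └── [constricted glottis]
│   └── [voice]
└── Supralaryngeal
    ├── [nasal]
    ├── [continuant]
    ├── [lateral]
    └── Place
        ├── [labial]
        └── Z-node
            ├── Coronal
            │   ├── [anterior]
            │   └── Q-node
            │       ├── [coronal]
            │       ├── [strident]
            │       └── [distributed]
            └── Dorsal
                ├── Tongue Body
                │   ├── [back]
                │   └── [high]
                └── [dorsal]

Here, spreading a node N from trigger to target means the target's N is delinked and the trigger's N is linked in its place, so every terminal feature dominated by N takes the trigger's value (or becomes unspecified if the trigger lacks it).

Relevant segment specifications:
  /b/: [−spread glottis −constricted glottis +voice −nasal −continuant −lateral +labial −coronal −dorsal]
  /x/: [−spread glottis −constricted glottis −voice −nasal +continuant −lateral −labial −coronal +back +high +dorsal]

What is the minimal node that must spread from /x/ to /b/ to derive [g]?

Comparing /b/ with its surface form [g], the features that change are [labial], [dorsal], [high], [back].
These terminals are all dominated by Place, and no proper subconstituent of Place covers them all; Place is their lowest common ancestor.
If Place spreads, every terminal under it takes /x/'s value, producing [g] as observed.
[continuant] — on which /x/ differs from /b/ — is unchanged, so neither Supralaryngeal nor anything higher can have spread; the constituent is no larger than Place.

Place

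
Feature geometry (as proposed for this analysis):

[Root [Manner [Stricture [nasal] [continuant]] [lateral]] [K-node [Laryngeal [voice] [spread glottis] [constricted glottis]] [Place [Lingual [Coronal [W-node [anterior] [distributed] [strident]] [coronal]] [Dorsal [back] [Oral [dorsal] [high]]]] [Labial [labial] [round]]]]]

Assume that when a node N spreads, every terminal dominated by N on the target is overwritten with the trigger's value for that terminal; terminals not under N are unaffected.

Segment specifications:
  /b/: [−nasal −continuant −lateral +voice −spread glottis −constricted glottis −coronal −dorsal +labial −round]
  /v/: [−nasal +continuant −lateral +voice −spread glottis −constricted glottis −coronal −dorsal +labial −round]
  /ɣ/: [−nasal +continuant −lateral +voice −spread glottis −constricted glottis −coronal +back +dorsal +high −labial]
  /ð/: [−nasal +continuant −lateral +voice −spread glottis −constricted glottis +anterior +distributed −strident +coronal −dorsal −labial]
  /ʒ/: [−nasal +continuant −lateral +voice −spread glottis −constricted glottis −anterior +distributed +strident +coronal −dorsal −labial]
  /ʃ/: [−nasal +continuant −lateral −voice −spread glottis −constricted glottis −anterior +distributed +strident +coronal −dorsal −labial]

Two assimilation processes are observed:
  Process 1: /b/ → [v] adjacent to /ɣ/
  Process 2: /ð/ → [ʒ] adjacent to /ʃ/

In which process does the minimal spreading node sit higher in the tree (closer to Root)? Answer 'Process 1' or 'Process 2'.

In Process 1, [continuant] changes, so the minimal spreading node is [continuant] at depth 3.
Process 2 alters [anterior], [strident]; the lowest common ancestor is W-node (depth 5 from Root).
[continuant] is closer to Root than W-node, so Process 1 spreads the higher node.

Process 1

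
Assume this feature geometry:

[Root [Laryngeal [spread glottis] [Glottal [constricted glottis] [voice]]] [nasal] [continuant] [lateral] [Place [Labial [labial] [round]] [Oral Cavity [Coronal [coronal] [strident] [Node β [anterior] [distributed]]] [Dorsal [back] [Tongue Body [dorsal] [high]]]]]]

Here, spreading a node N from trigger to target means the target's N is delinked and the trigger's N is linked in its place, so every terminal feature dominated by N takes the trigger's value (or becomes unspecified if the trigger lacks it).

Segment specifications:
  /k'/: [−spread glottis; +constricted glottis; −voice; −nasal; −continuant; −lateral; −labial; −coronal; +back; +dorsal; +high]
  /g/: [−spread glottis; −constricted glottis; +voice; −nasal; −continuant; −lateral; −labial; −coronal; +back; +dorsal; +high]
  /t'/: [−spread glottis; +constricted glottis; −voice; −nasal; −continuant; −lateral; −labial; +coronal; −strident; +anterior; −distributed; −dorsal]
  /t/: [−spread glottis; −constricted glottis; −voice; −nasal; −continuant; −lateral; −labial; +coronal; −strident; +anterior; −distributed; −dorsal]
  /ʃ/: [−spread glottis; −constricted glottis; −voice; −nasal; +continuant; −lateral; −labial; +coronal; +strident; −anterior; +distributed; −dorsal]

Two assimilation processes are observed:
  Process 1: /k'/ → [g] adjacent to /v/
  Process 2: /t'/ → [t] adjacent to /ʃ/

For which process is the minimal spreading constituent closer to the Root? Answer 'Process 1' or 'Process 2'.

Process 1 alters [voice], [constricted glottis]; the lowest common ancestor is Glottal (depth 2 from Root).
Process 2: the feature that changes is [constricted glottis]; the minimal node is [constricted glottis] (depth 3).
Glottal (depth 2) sits above [constricted glottis] (depth 3), making Process 1 the one with the higher spreading node.

Process 1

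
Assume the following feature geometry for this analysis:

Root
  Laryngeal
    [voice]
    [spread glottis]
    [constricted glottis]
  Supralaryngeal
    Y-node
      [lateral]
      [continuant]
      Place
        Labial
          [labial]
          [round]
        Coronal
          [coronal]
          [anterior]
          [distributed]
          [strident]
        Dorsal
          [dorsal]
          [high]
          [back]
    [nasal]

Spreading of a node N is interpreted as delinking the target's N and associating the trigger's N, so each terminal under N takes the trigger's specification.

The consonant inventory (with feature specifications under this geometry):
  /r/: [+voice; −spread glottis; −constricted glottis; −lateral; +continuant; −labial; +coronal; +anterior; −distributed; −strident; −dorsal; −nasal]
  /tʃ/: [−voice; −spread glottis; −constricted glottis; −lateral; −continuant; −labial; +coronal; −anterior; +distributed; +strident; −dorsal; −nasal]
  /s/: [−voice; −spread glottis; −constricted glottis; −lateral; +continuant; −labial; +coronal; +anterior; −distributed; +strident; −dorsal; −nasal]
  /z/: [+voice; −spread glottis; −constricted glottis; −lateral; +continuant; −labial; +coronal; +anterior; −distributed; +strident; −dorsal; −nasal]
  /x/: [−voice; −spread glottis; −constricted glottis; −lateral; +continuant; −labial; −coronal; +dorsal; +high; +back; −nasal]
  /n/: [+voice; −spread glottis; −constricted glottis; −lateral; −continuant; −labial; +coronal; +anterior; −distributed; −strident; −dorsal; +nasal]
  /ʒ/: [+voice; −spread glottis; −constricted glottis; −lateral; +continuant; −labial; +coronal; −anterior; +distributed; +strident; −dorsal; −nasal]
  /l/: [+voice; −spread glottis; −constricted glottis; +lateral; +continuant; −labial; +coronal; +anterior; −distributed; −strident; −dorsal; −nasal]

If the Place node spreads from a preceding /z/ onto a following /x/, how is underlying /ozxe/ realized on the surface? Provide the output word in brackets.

[ozse]

Terminals under Place in this geometry: [labial], [round], [coronal], [anterior], [distributed], [strident], [dorsal], [high], [back].
The target acquires /z/'s values for everything under Place — [−labial], [+coronal], [+anterior], [−distributed], [+strident], [−dorsal] — while keeping its own [voice], [spread glottis], [constricted glottis], ….
This feature bundle is that of [s], so /ozxe/ surfaces as [ozse].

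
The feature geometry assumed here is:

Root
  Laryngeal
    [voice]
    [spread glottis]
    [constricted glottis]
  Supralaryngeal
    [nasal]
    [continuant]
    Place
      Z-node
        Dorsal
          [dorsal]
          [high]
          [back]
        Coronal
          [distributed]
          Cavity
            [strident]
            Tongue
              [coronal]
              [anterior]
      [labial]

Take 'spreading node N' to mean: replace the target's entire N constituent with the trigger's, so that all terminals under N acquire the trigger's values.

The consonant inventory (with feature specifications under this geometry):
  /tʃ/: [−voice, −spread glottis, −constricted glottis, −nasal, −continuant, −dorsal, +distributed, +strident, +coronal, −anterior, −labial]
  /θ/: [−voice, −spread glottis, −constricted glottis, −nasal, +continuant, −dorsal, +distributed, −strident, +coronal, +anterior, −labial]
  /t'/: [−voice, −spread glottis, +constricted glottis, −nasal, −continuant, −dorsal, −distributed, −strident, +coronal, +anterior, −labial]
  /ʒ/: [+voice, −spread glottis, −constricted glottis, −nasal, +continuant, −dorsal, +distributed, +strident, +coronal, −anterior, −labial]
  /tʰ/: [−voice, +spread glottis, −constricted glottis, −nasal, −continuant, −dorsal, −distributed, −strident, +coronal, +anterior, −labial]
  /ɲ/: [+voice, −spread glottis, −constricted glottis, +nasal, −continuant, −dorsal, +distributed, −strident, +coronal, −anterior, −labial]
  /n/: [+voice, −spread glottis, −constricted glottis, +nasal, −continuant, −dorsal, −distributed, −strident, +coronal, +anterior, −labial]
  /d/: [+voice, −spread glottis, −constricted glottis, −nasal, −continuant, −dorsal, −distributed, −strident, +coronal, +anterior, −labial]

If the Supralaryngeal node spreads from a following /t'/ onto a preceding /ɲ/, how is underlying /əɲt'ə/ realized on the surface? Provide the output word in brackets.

Supralaryngeal immediately or transitively dominates [nasal], [continuant], [dorsal], [high], [back], [distributed], [strident], [coronal], [anterior], [labial].
After delinking /ɲ/'s Supralaryngeal and linking /t'/'s, the affected terminals become [−nasal], [−continuant], [−dorsal], [−distributed], [−strident], [+coronal], [+anterior], [−labial]; [voice], [spread glottis], [constricted glottis] (outside Supralaryngeal) are retained from /ɲ/.
The resulting bundle matches /d/ in the inventory; substituting it for /ɲ/ gives [ədt'ə].

[ədt'ə]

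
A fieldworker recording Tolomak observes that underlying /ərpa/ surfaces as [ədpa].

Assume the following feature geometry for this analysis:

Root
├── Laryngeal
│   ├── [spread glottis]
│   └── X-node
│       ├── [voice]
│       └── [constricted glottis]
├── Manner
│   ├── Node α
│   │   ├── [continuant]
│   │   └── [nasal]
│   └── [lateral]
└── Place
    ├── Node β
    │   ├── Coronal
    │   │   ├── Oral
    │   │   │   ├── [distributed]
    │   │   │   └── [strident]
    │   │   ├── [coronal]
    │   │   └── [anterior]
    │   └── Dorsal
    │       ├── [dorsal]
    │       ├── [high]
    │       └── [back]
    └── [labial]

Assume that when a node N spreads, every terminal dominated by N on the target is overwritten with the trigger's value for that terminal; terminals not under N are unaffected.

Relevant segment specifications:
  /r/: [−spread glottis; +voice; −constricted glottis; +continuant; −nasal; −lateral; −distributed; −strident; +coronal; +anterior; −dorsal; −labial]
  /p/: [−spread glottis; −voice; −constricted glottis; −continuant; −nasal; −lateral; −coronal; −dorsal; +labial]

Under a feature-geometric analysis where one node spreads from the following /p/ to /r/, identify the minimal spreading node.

/r/ and [d] differ in [continuant]; every other specified feature is identical.
Only a single terminal changes, and /p/ supplies the new value, so [continuant] itself is the minimal spreading constituent.
[labial], [coronal] stay as in /r/ although /p/ differs there, so no node dominating them spread; among the remaining candidates [continuant] is the lowest that derives the output.

[continuant]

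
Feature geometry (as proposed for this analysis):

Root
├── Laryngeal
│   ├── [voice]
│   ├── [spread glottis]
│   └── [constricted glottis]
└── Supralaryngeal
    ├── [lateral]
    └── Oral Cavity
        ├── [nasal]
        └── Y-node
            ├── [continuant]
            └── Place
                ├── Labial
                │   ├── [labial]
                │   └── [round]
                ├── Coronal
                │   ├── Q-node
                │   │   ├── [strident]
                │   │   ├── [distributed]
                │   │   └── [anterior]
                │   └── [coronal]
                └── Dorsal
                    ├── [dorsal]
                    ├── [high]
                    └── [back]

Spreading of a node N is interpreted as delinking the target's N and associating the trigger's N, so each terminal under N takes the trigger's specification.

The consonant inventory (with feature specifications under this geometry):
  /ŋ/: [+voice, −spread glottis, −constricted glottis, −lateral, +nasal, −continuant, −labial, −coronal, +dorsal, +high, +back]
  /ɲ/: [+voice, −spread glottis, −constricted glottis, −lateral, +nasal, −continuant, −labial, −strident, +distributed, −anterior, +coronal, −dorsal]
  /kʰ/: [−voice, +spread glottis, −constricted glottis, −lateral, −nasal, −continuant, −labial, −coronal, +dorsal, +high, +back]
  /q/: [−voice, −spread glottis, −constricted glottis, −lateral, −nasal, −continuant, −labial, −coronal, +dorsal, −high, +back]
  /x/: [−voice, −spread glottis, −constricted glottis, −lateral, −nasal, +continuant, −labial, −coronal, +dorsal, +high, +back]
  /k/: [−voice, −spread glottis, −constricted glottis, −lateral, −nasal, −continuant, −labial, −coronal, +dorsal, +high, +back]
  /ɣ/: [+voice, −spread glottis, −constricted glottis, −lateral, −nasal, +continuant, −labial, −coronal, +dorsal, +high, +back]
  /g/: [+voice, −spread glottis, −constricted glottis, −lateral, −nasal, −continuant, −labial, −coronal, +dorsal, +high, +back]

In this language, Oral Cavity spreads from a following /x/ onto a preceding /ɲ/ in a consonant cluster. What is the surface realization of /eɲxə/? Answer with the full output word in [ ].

The Oral Cavity node dominates the terminals [nasal], [continuant], [labial], [round], [strident], [distributed], [anterior], [coronal], [dorsal], [high], [back].
After delinking /ɲ/'s Oral Cavity and linking /x/'s, the affected terminals become [−nasal], [+continuant], [−labial], [−coronal], [+dorsal], [+high], [+back]; [voice], [spread glottis], [constricted glottis], … (outside Oral Cavity) are retained from /ɲ/.
The resulting bundle matches /ɣ/ in the inventory; substituting it for /ɲ/ gives [eɣxə].

[eɣxə]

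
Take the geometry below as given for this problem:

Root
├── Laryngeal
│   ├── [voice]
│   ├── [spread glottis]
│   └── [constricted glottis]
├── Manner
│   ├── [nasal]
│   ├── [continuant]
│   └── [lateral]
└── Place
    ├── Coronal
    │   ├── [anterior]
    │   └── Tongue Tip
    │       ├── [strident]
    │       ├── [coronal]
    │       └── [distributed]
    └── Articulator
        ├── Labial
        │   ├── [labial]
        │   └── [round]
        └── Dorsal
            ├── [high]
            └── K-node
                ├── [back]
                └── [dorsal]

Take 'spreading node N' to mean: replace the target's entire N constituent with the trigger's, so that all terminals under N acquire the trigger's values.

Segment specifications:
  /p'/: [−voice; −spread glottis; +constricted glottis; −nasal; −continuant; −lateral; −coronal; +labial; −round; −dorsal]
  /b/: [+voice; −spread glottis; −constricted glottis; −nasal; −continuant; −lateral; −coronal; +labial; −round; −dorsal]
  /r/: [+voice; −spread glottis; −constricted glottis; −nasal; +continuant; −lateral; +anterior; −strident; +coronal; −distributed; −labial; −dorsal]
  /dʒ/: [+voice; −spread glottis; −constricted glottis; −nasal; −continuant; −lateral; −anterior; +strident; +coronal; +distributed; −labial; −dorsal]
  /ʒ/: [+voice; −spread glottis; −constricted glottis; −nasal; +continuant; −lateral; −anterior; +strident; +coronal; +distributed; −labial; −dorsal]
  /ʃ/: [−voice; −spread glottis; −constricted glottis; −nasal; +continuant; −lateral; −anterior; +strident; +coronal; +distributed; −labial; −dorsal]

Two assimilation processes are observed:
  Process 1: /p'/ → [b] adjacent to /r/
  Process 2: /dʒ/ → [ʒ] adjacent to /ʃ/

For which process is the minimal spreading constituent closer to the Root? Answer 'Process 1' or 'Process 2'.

Process 1: the features that change are [voice], [constricted glottis]; the minimal node is Laryngeal (depth 1).
Process 2 alters [continuant]; the lowest dominating node is [continuant] (depth 2 from Root).
Depth 1 < depth 2; Process 1 involves the structurally higher constituent Laryngeal.

Process 1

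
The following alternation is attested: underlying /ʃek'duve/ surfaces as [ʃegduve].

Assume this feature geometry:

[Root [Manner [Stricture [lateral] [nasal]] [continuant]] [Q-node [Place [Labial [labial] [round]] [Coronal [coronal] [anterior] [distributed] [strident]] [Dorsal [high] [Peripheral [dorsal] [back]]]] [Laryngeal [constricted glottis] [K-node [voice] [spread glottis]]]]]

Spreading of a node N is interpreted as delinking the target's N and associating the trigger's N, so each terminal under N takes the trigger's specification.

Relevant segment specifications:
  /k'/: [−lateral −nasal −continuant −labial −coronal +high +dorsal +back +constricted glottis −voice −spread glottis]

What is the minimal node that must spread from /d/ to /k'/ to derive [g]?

Laryngeal

Feature comparison: [voice], [constricted glottis] differ between /k'/ and [g]; the remaining terminals match.
Tracing each changed feature up the tree, the paths first meet at Laryngeal; any lower node misses at least one of them.
Spreading Laryngeal from /d/ overwrites each of those terminals with /d/'s values, yielding exactly [g].
[coronal], [dorsal] — on which /d/ differs from /k'/ — are unchanged, so neither Q-node nor anything higher can have spread; the constituent is no larger than Laryngeal.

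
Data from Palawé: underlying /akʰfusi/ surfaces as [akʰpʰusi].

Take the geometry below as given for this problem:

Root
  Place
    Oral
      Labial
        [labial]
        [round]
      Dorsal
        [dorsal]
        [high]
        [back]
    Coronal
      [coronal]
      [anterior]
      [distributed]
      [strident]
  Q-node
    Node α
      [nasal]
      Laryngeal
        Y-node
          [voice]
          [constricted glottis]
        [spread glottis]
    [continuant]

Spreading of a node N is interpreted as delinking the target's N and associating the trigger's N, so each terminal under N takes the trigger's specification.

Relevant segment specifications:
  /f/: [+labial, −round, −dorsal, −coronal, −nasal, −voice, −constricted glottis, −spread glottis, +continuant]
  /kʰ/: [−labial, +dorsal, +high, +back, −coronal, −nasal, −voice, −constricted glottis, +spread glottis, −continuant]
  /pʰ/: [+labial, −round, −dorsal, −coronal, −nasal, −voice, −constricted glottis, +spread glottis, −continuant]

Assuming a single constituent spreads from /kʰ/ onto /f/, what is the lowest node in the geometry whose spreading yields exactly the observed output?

The alternation /f/ → [pʰ] changes [spread glottis], [continuant] and nothing else.
These terminals are all dominated by Q-node, and no proper subconstituent of Q-node covers them all; Q-node is their lowest common ancestor.
If Q-node spreads, every terminal under it takes /kʰ/'s value, producing [pʰ] as observed.
[labial], [dorsal] — on which /kʰ/ differs from /f/ — are unchanged, so Root cannot have spread; the constituent is no larger than Q-node.

Q-node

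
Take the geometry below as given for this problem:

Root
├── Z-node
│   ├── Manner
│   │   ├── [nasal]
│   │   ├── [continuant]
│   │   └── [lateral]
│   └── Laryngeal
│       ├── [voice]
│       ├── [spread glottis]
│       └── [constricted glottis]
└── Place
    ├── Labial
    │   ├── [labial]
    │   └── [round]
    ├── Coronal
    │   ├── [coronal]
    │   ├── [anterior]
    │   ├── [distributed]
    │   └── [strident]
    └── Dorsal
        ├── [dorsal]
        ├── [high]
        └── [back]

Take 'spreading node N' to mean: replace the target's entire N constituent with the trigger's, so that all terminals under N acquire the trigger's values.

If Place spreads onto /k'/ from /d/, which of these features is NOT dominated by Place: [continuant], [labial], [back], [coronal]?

[continuant]

Place dominates exactly [labial], [round], [coronal], [anterior], [distributed], [strident], [dorsal], [high], [back].
Spreading Place replaces [labial], [coronal], [back] with the trigger's values, since each sits inside the Place constituent.
But [continuant] is a dependent of Manner, outside Place; it is therefore untouched by the spreading.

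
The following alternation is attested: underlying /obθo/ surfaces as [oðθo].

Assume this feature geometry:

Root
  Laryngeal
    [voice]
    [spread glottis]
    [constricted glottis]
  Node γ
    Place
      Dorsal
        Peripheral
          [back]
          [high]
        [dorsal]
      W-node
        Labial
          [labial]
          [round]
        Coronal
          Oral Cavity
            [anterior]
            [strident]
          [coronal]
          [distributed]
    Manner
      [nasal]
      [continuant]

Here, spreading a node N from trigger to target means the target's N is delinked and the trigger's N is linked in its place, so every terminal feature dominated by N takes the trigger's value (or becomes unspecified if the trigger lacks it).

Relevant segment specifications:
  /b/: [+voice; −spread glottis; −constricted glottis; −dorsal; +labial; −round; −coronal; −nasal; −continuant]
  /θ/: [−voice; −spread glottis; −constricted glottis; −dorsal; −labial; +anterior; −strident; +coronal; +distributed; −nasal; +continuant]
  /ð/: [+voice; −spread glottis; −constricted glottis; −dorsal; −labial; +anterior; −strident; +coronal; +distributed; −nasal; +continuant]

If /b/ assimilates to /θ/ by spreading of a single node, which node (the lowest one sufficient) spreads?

/b/ and [ð] differ in [continuant], [labial], [round], [coronal], [anterior], [distributed], [strident]; every other specified feature is identical.
In this geometry the lowest node dominating all of them is Node γ: every daughter of Node γ dominates only a proper subset, so no lower node suffices.
If Node γ spreads, every terminal under it takes /θ/'s value, producing [ð] as observed.
[voice] — on which /θ/ differs from /b/ — is unchanged, so Root cannot have spread; the constituent is no larger than Node γ.

Node γ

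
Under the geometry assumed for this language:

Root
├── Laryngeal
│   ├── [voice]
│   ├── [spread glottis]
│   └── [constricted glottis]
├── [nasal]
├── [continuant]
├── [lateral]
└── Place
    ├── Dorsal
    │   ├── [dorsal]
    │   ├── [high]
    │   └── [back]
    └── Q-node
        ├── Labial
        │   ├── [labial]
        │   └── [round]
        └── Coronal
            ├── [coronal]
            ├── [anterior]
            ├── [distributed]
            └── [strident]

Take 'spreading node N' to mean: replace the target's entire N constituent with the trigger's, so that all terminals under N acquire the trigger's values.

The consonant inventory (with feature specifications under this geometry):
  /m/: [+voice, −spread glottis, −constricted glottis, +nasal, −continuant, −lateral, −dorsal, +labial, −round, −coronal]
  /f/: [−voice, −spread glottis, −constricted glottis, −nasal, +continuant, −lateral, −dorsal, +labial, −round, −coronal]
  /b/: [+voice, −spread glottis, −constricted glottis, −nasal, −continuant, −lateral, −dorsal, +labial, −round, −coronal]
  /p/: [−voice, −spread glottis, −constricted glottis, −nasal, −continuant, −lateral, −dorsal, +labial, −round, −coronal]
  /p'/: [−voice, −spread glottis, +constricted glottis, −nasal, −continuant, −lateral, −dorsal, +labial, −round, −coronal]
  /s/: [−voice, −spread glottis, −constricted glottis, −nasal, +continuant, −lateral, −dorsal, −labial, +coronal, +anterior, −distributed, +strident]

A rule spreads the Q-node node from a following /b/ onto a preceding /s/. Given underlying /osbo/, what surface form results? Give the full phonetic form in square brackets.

[ofbo]

Q-node immediately or transitively dominates [labial], [round], [coronal], [anterior], [distributed], [strident].
The target acquires /b/'s values for everything under Q-node — [+labial], [−round], [−coronal] — while keeping its own [voice], [spread glottis], [constricted glottis], ….
The resulting bundle matches /f/ in the inventory; substituting it for /s/ gives [ofbo].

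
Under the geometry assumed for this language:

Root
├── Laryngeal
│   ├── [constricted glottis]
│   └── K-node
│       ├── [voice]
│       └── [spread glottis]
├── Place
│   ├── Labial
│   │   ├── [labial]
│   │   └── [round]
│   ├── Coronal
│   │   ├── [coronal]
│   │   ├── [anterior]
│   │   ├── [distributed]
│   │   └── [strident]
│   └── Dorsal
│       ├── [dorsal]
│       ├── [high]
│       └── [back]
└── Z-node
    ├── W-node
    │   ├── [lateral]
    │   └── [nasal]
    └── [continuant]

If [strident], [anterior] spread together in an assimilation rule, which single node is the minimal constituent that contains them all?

Coronal

[strident]: Root → Place → Coronal → [strident].
[anterior]: Root → Place → Coronal → [anterior].
The listed terminals split across distinct daughters of Coronal, so Coronal itself is the smallest node containing them all.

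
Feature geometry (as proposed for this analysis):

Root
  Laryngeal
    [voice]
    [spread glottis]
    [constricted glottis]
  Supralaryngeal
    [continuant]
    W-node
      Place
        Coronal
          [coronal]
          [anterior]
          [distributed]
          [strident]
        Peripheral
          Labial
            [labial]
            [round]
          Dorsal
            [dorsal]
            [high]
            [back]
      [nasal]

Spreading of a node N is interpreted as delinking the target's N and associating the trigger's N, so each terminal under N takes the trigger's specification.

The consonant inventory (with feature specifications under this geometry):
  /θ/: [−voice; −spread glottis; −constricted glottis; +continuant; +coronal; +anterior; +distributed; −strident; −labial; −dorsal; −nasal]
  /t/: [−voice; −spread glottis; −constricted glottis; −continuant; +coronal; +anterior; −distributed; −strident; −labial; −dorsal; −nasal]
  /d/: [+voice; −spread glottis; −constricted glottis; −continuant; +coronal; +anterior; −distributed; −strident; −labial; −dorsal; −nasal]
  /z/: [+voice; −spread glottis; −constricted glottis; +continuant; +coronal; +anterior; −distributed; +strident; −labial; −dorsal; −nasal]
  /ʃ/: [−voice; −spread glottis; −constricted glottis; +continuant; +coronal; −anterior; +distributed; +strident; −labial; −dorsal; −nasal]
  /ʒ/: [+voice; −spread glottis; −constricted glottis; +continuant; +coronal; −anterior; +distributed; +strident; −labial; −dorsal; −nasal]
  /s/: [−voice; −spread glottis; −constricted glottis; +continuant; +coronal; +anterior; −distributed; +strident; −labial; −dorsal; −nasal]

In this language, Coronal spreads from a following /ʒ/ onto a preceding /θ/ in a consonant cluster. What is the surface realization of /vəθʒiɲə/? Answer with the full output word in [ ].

[vəʃʒiɲə]

The Coronal node dominates the terminals [coronal], [anterior], [distributed], [strident].
The target acquires /ʒ/'s values for everything under Coronal — [+coronal], [−anterior], [+distributed], [+strident] — while keeping its own [voice], [spread glottis], [constricted glottis], ….
This feature bundle is that of [ʃ], so /vəθʒiɲə/ surfaces as [vəʃʒiɲə].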